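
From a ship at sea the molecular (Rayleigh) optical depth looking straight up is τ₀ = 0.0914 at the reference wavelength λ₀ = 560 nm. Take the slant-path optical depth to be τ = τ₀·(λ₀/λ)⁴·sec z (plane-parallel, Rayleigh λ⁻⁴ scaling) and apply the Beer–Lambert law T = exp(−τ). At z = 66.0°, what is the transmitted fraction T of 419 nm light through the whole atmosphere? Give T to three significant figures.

sec 66.0° = 2.4586.
τ = 0.0914 × (560/419)⁴ × 2.4586 = 0.0914 × 3.1908 × 2.4586 = 0.7170.
T = exp(−0.7170) = 0.4882.

0.488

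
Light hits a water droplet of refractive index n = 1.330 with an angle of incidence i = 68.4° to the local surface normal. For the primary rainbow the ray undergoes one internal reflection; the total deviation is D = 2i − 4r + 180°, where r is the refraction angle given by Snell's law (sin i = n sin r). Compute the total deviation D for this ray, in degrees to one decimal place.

sin r = sin 68.4° / 1.330 = 0.9298/1.330 = 0.6991; r = 44.35°.
D = 2·68.4° − 4·44.35° + 180° = 136.80° − 177.41° + 180° = 139.39°.

139.4°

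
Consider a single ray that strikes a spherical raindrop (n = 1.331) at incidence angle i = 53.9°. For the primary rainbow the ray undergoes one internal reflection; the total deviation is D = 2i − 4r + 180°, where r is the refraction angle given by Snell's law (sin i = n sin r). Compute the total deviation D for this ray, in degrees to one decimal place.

sin r = sin 53.9° / 1.331 = 0.8080/1.331 = 0.6071; r = 37.38°.
D = 2·53.9° − 4·37.38° + 180° = 107.80° − 149.51° + 180° = 138.29°.

138.3°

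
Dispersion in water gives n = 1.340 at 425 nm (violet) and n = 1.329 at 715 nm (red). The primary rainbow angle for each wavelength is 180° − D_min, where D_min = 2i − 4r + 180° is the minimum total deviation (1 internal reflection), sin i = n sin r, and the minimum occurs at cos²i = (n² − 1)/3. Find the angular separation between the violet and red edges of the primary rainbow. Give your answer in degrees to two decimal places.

At 425 nm (n = 1.340): cos²i = 0.26520 → i = 59.004°, r = 39.770°, D_min = 138.929°, rainbow angle = 41.071°.
At 715 nm (n = 1.329): cos²i = 0.25541 → i = 59.643°, r = 40.487°, D_min = 137.337°, rainbow angle = 42.663°.
Angular width = |41.071° − 42.663°| = 1.592°.

1.59°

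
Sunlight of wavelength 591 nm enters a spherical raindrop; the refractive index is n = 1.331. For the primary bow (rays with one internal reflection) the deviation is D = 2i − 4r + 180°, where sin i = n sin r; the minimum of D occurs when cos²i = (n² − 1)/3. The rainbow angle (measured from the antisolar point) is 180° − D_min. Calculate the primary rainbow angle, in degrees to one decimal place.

42.4°

cos²i = (1.77156 − 1)/3 = 0.25719; i = arccos(0.50714) = 59.527°.
sin r = sin 59.527°/1.331 = 0.64753; r = 40.356°.
D_min = 2·59.527° − 4·40.356° + 180° = 137.630°.
Rainbow angle = 180° − D_min = 42.370°.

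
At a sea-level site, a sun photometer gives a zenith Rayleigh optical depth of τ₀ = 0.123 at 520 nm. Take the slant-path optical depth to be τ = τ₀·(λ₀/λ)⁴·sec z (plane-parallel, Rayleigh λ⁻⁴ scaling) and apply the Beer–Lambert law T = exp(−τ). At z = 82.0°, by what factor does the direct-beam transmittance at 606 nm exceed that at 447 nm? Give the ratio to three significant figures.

3.12

Airmass: sec 82.0° = 7.1853.
τ(606 nm) = 0.123 × (520/606)⁴ × 7.1853 = 0.123 × 0.5422 × 7.1853 = 0.4792.
τ(447 nm) = 0.123 × (520/447)⁴ × 7.1853 = 0.123 × 1.8314 × 7.1853 = 1.6186.
T(606)/T(447) = exp(τ_B − τ_A) = exp(1.1394) = 3.1250.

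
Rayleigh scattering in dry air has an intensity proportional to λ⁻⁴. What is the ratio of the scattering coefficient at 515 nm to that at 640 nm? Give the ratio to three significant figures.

2.39

Rayleigh scattering ∝ λ⁻⁴, so the ratio of coefficients is the inverse fourth power of the wavelength ratio.
σ(515)/σ(640) = (640/515)⁴ = (1.2427)⁴ = 2.385.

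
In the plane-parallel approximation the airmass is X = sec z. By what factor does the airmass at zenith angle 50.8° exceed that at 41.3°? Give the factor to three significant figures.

X(50.8°)/X(41.3°) = sec 50.8° / sec 41.3° = cos 41.3° / cos 50.8° = 0.7513/0.6320 = 1.1887.

1.19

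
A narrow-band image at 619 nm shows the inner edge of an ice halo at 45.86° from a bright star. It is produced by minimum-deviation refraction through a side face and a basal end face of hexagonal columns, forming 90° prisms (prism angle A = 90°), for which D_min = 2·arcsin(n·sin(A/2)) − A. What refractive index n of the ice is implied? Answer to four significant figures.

Rearranging: n = sin((D_min + A)/2) / sin(A/2).
(D_min + A)/2 = (45.86° + 90°)/2 = 67.930°.
n = sin 67.930° / sin 45° = 0.9267 / 0.7071 = 1.3106.

1.311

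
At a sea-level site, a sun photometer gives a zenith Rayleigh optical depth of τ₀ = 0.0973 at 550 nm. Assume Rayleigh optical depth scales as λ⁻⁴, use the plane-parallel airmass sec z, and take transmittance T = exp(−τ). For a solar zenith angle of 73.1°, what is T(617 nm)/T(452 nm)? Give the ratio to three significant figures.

Airmass: sec 73.1° = 3.4399.
τ(617 nm) = 0.0973 × (550/617)⁴ × 3.4399 = 0.0973 × 0.6314 × 3.4399 = 0.2113.
τ(452 nm) = 0.0973 × (550/452)⁴ × 3.4399 = 0.0973 × 2.1923 × 3.4399 = 0.7338.
T(617)/T(452) = exp(τ_B − τ_A) = exp(0.5224) = 1.6861.

1.69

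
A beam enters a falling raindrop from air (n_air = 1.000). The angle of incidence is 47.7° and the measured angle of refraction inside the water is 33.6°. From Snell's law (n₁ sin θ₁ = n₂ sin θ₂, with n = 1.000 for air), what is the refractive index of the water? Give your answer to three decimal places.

n = sin θ_i / sin θ_r = sin 47.7° / sin 33.6° = 0.7396 / 0.5534 = 1.3365.

1.337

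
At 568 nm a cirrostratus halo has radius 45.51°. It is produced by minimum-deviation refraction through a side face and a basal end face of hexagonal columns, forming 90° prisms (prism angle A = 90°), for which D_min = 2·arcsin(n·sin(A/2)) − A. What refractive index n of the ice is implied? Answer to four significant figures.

1.309

Rearranging: n = sin((D_min + A)/2) / sin(A/2).
(D_min + A)/2 = (45.51° + 90°)/2 = 67.755°.
n = sin 67.755° / sin 45° = 0.9256 / 0.7071 = 1.3090.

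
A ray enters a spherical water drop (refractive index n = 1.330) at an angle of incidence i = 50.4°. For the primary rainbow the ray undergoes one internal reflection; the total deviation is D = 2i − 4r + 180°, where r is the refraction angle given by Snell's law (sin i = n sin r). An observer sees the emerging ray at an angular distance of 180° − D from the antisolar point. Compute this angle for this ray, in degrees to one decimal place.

40.8°

sin r = sin 50.4° / 1.330 = 0.7705/1.330 = 0.5793; r = 35.40°.
D = 2·50.4° − 4·35.40° + 180° = 100.80° − 141.61° + 180° = 139.19°.
Angle from antisolar point = 180° − D = 40.81°.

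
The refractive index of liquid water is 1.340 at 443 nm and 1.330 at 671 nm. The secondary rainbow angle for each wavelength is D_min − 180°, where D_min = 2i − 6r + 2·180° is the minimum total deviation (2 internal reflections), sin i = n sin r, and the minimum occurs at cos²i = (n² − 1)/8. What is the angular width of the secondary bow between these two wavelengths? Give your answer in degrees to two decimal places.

At 443 nm (n = 1.340): cos²i = 0.09945 → i = 71.618°, r = 45.088°, D_min = 232.709°, rainbow angle = 52.709°.
At 671 nm (n = 1.330): cos²i = 0.09611 → i = 71.940°, r = 45.630°, D_min = 230.101°, rainbow angle = 50.101°.
Angular width = |52.709° − 50.101°| = 2.608°.

2.61°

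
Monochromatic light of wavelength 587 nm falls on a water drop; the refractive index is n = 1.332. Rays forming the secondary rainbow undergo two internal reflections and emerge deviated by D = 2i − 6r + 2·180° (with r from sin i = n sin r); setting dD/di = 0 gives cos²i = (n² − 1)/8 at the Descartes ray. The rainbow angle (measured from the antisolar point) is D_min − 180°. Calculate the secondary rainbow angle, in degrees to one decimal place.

cos²i = (1.77422 − 1)/8 = 0.09678; i = arccos(0.31109) = 71.875°.
sin r = sin 71.875°/1.332 = 0.71350; r = 45.520°.
D_min = 2·71.875° − 6·45.520° + 360° = 230.628°.
Rainbow angle = D_min − 180° = 50.628°.

50.6°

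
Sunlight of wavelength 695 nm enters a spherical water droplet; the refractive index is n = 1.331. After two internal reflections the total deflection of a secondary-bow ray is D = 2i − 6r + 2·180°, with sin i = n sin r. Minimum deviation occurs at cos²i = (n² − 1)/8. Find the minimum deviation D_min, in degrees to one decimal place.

cos²i = (1.77156 − 1)/8 = 0.09645; i = arccos(0.31056) = 71.907°.
sin r = sin 71.907°/1.331 = 0.71417; r = 45.575°.
D_min = 2·71.907° − 6·45.575° + 360° = 230.365°.

230.4°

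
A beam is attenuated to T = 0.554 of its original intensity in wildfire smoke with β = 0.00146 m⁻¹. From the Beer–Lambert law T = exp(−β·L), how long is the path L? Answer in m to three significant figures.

Beer–Lambert: T = exp(−βL) ⇒ L = −ln(T)/β = −ln(0.554)/0.00146 = 0.5906/0.00146 = 404.5 m.

405 m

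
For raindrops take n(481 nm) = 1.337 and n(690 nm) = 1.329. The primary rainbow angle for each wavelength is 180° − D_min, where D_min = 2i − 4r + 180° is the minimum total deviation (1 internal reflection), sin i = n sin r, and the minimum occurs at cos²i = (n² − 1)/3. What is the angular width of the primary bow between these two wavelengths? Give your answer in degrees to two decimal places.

At 481 nm (n = 1.337): cos²i = 0.26252 → i = 59.178°, r = 39.964°, D_min = 138.500°, rainbow angle = 41.500°.
At 690 nm (n = 1.329): cos²i = 0.25541 → i = 59.643°, r = 40.487°, D_min = 137.337°, rainbow angle = 42.663°.
Angular width = |41.500° − 42.663°| = 1.163°.

1.16°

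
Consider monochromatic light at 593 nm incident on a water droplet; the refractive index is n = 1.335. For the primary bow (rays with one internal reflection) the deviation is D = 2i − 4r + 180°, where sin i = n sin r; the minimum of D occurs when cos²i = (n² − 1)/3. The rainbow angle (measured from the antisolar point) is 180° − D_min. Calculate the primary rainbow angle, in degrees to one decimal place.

cos²i = (1.78222 − 1)/3 = 0.26074; i = arccos(0.51063) = 59.294°.
sin r = sin 59.294°/1.335 = 0.64405; r = 40.094°.
D_min = 2·59.294° − 4·40.094° + 180° = 138.212°.
Rainbow angle = 180° − D_min = 41.788°.

41.8°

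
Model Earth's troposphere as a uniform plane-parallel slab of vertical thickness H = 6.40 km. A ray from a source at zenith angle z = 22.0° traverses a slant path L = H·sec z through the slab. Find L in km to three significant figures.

sec z = 1/cos 22.0° = 1.0785.
L = 6.40 × 1.0785 = 6.903 km.

6.90 km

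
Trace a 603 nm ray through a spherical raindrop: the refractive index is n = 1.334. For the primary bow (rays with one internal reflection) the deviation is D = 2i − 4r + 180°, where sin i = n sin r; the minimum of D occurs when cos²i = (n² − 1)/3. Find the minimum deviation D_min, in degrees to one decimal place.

cos²i = (1.77956 − 1)/3 = 0.25985; i = arccos(0.50976) = 59.352°.
sin r = sin 59.352°/1.334 = 0.64492; r = 40.159°.
D_min = 2·59.352° − 4·40.159° + 180° = 138.067°.

138.1°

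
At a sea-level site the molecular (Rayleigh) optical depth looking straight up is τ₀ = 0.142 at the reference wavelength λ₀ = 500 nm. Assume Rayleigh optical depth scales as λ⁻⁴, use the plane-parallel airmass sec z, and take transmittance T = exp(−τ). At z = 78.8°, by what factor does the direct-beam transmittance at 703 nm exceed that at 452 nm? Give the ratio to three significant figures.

2.48

Airmass: sec 78.8° = 5.1484.
τ(703 nm) = 0.142 × (500/703)⁴ × 5.1484 = 0.142 × 0.2559 × 5.1484 = 0.1871.
τ(452 nm) = 0.142 × (500/452)⁴ × 5.1484 = 0.142 × 1.4974 × 5.1484 = 1.0947.
T(703)/T(452) = exp(τ_B − τ_A) = exp(0.9076) = 2.4784.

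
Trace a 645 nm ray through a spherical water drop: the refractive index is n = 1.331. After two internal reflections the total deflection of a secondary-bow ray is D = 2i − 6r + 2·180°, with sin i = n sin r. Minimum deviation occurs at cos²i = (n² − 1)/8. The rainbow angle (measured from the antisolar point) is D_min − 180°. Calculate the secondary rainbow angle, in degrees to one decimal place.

50.4°

cos²i = (1.77156 − 1)/8 = 0.09645; i = arccos(0.31056) = 71.907°.
sin r = sin 71.907°/1.331 = 0.71417; r = 45.575°.
D_min = 2·71.907° − 6·45.575° + 360° = 230.365°.
Rainbow angle = D_min − 180° = 50.365°.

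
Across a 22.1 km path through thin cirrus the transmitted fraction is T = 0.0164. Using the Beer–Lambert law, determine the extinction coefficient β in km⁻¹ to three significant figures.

Beer–Lambert: T = exp(−βL) ⇒ β = −ln(T)/L = −ln(0.0164)/22.1 = 4.1105/22.1 = 0.186 km⁻¹.

0.186 km⁻¹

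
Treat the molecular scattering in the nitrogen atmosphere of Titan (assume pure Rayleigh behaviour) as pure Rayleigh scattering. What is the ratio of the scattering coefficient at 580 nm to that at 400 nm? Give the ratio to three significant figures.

Rayleigh scattering ∝ λ⁻⁴, so the ratio of coefficients is the inverse fourth power of the wavelength ratio.
σ(580)/σ(400) = (400/580)⁴ = (0.6897)⁴ = 0.2262.

0.226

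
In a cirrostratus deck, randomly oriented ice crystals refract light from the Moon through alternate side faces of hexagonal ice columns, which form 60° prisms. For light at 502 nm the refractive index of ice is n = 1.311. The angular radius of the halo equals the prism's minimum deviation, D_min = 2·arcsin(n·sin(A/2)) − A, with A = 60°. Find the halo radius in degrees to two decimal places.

21.92°

n·sin(A/2) = 1.311 × sin 30° = 1.311 × 0.5000 = 0.6555.
D_min = 2·arcsin(0.6555) − 60° = 2 × 40.958° − 60° = 21.915°.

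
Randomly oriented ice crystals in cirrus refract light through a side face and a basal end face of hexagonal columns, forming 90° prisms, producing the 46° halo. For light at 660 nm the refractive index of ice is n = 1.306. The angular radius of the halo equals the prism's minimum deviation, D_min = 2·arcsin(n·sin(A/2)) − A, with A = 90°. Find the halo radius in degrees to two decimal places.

n·sin(A/2) = 1.306 × sin 45° = 1.306 × 0.7071 = 0.9235.
D_min = 2·arcsin(0.9235) − 90° = 2 × 67.440° − 90° = 44.881°.

44.88°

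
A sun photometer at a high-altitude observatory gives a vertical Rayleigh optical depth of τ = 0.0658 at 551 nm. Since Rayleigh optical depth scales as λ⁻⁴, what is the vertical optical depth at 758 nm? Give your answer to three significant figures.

τ(758 nm) = τ(551 nm) × (551/758)⁴ = 0.0658 × (0.7269)⁴ = 0.0658 × 0.2792 = 0.0184.

0.0184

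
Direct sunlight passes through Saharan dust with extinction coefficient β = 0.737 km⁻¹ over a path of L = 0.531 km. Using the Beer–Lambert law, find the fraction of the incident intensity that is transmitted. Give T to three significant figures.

τ = β·L = 0.737 × 0.531 = 0.3913.
T = exp(−0.3913) = 0.6761.

0.676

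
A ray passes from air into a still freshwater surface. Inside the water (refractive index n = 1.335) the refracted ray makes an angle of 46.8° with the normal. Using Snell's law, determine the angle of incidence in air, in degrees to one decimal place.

Snell: sin θ_i = n · sin θ_r = 1.335 × sin 46.8° = 1.335 × 0.7290 = 0.9732.
θ_i = arcsin(0.9732) = 76.70°.

76.7°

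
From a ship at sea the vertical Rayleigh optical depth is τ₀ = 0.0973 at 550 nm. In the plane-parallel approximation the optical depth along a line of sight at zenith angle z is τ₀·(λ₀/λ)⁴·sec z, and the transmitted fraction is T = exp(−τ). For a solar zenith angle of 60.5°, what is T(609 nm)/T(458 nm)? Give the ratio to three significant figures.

Airmass: sec 60.5° = 2.0308.
τ(609 nm) = 0.0973 × (550/609)⁴ × 2.0308 = 0.0973 × 0.6652 × 2.0308 = 0.1314.
τ(458 nm) = 0.0973 × (550/458)⁴ × 2.0308 = 0.0973 × 2.0796 × 2.0308 = 0.4109.
T(609)/T(458) = exp(τ_B − τ_A) = exp(0.2795) = 1.3224.

1.32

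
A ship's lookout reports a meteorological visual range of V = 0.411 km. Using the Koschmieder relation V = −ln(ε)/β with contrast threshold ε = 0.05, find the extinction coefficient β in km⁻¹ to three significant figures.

β = −ln(0.05) / V = 2.996 / 0.411 = 7.2889 km⁻¹.

7.29 km⁻¹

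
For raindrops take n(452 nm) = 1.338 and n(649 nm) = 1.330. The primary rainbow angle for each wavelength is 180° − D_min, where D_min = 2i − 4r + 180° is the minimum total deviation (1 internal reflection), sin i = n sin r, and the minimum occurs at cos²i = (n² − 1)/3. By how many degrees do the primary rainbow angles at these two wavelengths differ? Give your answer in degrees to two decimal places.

1.16°

At 452 nm (n = 1.338): cos²i = 0.26341 → i = 59.120°, r = 39.899°, D_min = 138.643°, rainbow angle = 41.357°.
At 649 nm (n = 1.330): cos²i = 0.25630 → i = 59.585°, r = 40.422°, D_min = 137.484°, rainbow angle = 42.516°.
Angular width = |41.357° − 42.516°| = 1.160°.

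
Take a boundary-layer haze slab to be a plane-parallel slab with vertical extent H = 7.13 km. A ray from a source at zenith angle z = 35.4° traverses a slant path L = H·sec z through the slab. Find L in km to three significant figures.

sec z = 1/cos 35.4° = 1.2268.
L = 7.13 × 1.2268 = 8.747 km.

8.75 km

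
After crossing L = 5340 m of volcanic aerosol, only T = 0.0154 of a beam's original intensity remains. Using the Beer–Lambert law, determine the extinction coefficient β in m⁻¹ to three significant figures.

Beer–Lambert: T = exp(−βL) ⇒ β = −ln(T)/L = −ln(0.0154)/5340 = 4.1734/5340 = 0.0007815 m⁻¹.

0.000782 m⁻¹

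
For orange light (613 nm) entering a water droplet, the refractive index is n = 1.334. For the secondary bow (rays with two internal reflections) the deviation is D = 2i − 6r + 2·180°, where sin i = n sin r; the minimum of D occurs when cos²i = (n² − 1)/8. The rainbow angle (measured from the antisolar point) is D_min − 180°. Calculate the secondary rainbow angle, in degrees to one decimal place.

51.2°

cos²i = (1.77956 − 1)/8 = 0.09744; i = arccos(0.31216) = 71.810°.
sin r = sin 71.810°/1.334 = 0.71217; r = 45.411°.
D_min = 2·71.810° − 6·45.411° + 360° = 231.153°.
Rainbow angle = D_min − 180° = 51.153°.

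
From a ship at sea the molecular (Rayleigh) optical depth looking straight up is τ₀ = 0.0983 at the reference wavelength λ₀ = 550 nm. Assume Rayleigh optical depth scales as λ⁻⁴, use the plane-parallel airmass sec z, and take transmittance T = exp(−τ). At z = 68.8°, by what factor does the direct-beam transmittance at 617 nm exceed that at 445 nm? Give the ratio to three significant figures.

1.59

Airmass: sec 68.8° = 2.7653.
τ(617 nm) = 0.0983 × (550/617)⁴ × 2.7653 = 0.0983 × 0.6314 × 2.7653 = 0.1716.
τ(445 nm) = 0.0983 × (550/445)⁴ × 2.7653 = 0.0983 × 2.3335 × 2.7653 = 0.6343.
T(617)/T(445) = exp(τ_B − τ_A) = exp(0.4627) = 1.5883.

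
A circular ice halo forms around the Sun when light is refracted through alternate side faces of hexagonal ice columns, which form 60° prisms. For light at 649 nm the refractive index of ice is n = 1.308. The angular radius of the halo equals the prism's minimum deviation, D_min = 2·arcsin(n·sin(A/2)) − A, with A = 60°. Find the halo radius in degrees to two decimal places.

21.69°

n·sin(A/2) = 1.308 × sin 30° = 1.308 × 0.5000 = 0.6540.
D_min = 2·arcsin(0.6540) − 60° = 2 × 40.844° − 60° = 21.688°.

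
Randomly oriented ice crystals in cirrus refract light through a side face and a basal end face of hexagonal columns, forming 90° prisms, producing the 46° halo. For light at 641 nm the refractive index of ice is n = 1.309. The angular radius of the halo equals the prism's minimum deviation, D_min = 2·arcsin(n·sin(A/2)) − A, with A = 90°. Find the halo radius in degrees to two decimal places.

n·sin(A/2) = 1.309 × sin 45° = 1.309 × 0.7071 = 0.9256.
D_min = 2·arcsin(0.9256) − 90° = 2 × 67.759° − 90° = 45.519°.

45.52°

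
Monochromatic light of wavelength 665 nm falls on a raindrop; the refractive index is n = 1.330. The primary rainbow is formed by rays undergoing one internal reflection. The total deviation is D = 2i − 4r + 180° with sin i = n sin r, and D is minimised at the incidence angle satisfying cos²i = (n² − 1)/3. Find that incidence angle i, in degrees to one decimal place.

cos²i = (1.330² − 1)/3 = (1.76890 − 1)/3 = 0.25630.
cos i = 0.50626, so i = 59.585°.

59.6°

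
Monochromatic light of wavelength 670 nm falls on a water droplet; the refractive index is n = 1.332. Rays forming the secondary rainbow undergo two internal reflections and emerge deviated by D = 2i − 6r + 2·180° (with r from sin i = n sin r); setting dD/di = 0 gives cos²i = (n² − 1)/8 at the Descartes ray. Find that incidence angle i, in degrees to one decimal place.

cos²i = (1.332² − 1)/8 = (1.77422 − 1)/8 = 0.09678.
cos i = 0.31109, so i = 71.875°.

71.9°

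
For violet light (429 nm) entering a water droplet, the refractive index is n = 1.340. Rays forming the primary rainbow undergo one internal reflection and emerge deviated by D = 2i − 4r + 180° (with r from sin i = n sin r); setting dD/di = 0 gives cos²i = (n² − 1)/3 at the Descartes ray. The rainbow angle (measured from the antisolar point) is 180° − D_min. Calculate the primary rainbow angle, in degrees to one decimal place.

cos²i = (1.79560 − 1)/3 = 0.26520; i = arccos(0.51498) = 59.004°.
sin r = sin 59.004°/1.340 = 0.63971; r = 39.770°.
D_min = 2·59.004° − 4·39.770° + 180° = 138.929°.
Rainbow angle = 180° − D_min = 41.071°.

41.1°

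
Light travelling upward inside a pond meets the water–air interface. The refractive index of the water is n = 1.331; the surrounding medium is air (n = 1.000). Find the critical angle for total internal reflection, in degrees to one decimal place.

48.7°

sin θ_c = n_air / n = 1.000 / 1.331 = 0.7513.
θ_c = arcsin(0.7513) = 48.70°.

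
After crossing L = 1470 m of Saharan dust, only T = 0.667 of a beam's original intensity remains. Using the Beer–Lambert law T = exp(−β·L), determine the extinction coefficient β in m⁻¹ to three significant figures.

Beer–Lambert: T = exp(−βL) ⇒ β = −ln(T)/L = −ln(0.667)/1470 = 0.4050/1470 = 0.0002755 m⁻¹.

0.000275 m⁻¹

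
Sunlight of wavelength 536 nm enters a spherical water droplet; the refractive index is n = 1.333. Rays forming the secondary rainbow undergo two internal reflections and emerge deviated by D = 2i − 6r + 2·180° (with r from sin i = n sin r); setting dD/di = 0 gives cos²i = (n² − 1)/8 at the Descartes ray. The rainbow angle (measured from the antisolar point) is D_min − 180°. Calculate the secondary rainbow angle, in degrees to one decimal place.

50.9°

cos²i = (1.77689 − 1)/8 = 0.09711; i = arccos(0.31163) = 71.843°.
sin r = sin 71.843°/1.333 = 0.71283; r = 45.466°.
D_min = 2·71.843° − 6·45.466° + 360° = 230.891°.
Rainbow angle = D_min − 180° = 50.891°.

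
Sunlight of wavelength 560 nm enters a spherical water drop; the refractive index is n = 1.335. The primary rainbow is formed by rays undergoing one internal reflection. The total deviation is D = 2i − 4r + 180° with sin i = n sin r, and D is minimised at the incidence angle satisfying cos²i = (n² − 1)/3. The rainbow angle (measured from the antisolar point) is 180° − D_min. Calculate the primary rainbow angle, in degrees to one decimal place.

cos²i = (1.78222 − 1)/3 = 0.26074; i = arccos(0.51063) = 59.294°.
sin r = sin 59.294°/1.335 = 0.64405; r = 40.094°.
D_min = 2·59.294° − 4·40.094° + 180° = 138.212°.
Rainbow angle = 180° − D_min = 41.788°.

41.8°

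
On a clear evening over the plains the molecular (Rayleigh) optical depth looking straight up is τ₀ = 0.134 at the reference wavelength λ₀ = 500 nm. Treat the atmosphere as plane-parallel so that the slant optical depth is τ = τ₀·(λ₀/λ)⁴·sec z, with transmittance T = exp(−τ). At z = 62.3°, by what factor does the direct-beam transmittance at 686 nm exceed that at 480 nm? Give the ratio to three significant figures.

Airmass: sec 62.3° = 2.1513.
τ(686 nm) = 0.134 × (500/686)⁴ × 2.1513 = 0.134 × 0.2822 × 2.1513 = 0.0814.
τ(480 nm) = 0.134 × (500/480)⁴ × 2.1513 = 0.134 × 1.1774 × 2.1513 = 0.3394.
T(686)/T(480) = exp(τ_B − τ_A) = exp(0.2580) = 1.2944.

1.29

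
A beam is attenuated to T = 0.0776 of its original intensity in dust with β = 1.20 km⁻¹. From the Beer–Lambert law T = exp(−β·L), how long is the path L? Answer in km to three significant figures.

2.13 km

Beer–Lambert: T = exp(−βL) ⇒ L = −ln(T)/β = −ln(0.0776)/1.20 = 2.5562/1.20 = 2.13 km.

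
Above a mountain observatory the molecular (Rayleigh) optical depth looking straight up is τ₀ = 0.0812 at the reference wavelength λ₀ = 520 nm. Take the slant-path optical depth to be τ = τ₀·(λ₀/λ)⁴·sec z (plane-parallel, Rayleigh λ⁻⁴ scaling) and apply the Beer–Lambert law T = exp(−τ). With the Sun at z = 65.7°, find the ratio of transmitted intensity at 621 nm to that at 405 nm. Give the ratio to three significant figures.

1.55

Airmass: sec 65.7° = 2.4300.
τ(621 nm) = 0.0812 × (520/621)⁴ × 2.4300 = 0.0812 × 0.4916 × 2.4300 = 0.0970.
τ(405 nm) = 0.0812 × (520/405)⁴ × 2.4300 = 0.0812 × 2.7176 × 2.4300 = 0.5362.
T(621)/T(405) = exp(τ_B − τ_A) = exp(0.4392) = 1.5515.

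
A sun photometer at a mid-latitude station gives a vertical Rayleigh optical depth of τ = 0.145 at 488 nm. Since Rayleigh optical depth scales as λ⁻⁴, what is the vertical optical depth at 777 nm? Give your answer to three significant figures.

τ(777 nm) = τ(488 nm) × (488/777)⁴ = 0.145 × (0.6281)⁴ = 0.145 × 0.1556 = 0.0226.

0.0226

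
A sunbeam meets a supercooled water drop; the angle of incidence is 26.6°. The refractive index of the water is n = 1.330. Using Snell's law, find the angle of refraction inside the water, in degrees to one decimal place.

Snell: sin θ_r = sin θ_i / n = sin 26.6° / 1.330 = 0.4478 / 1.330 = 0.3367.
θ_r = arcsin(0.3367) = 19.67°.

19.7°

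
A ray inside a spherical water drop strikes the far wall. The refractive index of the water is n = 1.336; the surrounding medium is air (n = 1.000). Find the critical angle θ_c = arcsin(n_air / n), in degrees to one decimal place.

48.5°

sin θ_c = n_air / n = 1.000 / 1.336 = 0.7485.
θ_c = arcsin(0.7485) = 48.46°.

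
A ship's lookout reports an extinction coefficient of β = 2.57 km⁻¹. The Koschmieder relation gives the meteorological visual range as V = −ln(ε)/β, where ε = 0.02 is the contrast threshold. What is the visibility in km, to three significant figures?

V = −ln(0.02) / 2.57 = 3.912 / 2.57 = 1.5222 km.

1.52 km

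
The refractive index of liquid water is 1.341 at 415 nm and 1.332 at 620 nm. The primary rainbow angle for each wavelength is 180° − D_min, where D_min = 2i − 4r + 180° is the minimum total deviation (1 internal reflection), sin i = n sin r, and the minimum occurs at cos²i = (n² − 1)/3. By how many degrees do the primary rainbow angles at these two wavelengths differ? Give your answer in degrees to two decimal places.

1.29°

At 415 nm (n = 1.341): cos²i = 0.26609 → i = 58.946°, r = 39.705°, D_min = 139.071°, rainbow angle = 40.929°.
At 620 nm (n = 1.332): cos²i = 0.25807 → i = 59.469°, r = 40.290°, D_min = 137.776°, rainbow angle = 42.224°.
Angular width = |40.929° − 42.224°| = 1.295°.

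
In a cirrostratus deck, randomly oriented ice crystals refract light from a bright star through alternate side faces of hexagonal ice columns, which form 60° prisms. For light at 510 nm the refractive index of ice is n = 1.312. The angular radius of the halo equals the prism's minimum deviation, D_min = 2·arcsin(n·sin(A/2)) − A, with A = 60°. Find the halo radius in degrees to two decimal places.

n·sin(A/2) = 1.312 × sin 30° = 1.312 × 0.5000 = 0.6560.
D_min = 2·arcsin(0.6560) − 60° = 2 × 40.996° − 60° = 21.991°.

21.99°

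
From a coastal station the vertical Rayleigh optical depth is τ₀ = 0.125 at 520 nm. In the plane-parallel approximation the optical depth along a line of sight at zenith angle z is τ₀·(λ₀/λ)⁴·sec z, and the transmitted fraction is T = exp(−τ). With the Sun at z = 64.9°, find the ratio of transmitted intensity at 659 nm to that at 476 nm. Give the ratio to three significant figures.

1.36

Airmass: sec 64.9° = 2.3574.
τ(659 nm) = 0.125 × (520/659)⁴ × 2.3574 = 0.125 × 0.3877 × 2.3574 = 0.1142.
τ(476 nm) = 0.125 × (520/476)⁴ × 2.3574 = 0.125 × 1.4242 × 2.3574 = 0.4197.
T(659)/T(476) = exp(τ_B − τ_A) = exp(0.3054) = 1.3572.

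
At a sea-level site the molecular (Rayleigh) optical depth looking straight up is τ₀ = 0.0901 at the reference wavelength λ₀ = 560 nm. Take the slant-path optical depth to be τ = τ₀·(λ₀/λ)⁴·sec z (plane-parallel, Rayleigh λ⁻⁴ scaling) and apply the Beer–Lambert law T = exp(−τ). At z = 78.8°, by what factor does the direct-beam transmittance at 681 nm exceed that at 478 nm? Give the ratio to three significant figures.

1.94

Airmass: sec 78.8° = 5.1484.
τ(681 nm) = 0.0901 × (560/681)⁴ × 5.1484 = 0.0901 × 0.4573 × 5.1484 = 0.2121.
τ(478 nm) = 0.0901 × (560/478)⁴ × 5.1484 = 0.0901 × 1.8838 × 5.1484 = 0.8739.
T(681)/T(478) = exp(τ_B − τ_A) = exp(0.6617) = 1.9382.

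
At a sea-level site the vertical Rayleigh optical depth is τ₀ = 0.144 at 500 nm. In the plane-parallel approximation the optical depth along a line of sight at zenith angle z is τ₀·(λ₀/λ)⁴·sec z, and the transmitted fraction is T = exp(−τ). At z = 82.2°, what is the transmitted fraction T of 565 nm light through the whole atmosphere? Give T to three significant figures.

sec 82.2° = 7.3684.
τ = 0.144 × (500/565)⁴ × 7.3684 = 0.144 × 0.6133 × 7.3684 = 0.6508.
T = exp(−0.6508) = 0.5217.

0.522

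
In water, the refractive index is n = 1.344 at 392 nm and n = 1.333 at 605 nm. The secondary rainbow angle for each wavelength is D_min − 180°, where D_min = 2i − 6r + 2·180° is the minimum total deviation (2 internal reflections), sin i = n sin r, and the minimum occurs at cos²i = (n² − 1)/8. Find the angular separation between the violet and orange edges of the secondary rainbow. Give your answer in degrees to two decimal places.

At 392 nm (n = 1.344): cos²i = 0.10079 → i = 71.490°, r = 44.874°, D_min = 233.733°, rainbow angle = 53.733°.
At 605 nm (n = 1.333): cos²i = 0.09711 → i = 71.843°, r = 45.466°, D_min = 230.891°, rainbow angle = 50.891°.
Angular width = |53.733° − 50.891°| = 2.842°.

2.84°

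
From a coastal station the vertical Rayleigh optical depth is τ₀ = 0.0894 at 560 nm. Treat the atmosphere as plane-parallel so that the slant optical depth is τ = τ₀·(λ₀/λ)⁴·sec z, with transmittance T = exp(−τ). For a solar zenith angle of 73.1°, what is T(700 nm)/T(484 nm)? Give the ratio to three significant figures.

1.53

Airmass: sec 73.1° = 3.4399.
τ(700 nm) = 0.0894 × (560/700)⁴ × 3.4399 = 0.0894 × 0.4096 × 3.4399 = 0.1260.
τ(484 nm) = 0.0894 × (560/484)⁴ × 3.4399 = 0.0894 × 1.7921 × 3.4399 = 0.5511.
T(700)/T(484) = exp(τ_B − τ_A) = exp(0.4252) = 1.5299.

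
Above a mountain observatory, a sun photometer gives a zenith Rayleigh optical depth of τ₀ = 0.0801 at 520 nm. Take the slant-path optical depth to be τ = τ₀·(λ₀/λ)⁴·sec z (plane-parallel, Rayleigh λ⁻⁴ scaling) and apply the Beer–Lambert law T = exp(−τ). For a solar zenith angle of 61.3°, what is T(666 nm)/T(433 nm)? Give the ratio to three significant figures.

1.33

Airmass: sec 61.3° = 2.0824.
τ(666 nm) = 0.0801 × (520/666)⁴ × 2.0824 = 0.0801 × 0.3716 × 2.0824 = 0.0620.
τ(433 nm) = 0.0801 × (520/433)⁴ × 2.0824 = 0.0801 × 2.0800 × 2.0824 = 0.3469.
T(666)/T(433) = exp(τ_B − τ_A) = exp(0.2849) = 1.3297.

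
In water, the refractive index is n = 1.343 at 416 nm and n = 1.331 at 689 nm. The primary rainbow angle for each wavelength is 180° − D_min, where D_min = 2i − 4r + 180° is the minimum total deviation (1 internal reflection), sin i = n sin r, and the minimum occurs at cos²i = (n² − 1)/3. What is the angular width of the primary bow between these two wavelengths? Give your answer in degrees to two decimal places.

1.72°

At 416 nm (n = 1.343): cos²i = 0.26788 → i = 58.830°, r = 39.577°, D_min = 139.354°, rainbow angle = 40.646°.
At 689 nm (n = 1.331): cos²i = 0.25719 → i = 59.527°, r = 40.356°, D_min = 137.630°, rainbow angle = 42.370°.
Angular width = |40.646° − 42.370°| = 1.724°.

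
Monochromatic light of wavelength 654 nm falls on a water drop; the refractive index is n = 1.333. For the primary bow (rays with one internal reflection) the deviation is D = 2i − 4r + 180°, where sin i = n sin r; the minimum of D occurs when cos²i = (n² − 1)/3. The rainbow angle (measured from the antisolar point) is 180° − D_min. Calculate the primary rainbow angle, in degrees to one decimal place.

42.1°

cos²i = (1.77689 − 1)/3 = 0.25896; i = arccos(0.50888) = 59.410°.
sin r = sin 59.410°/1.333 = 0.64579; r = 40.225°.
D_min = 2·59.410° − 4·40.225° + 180° = 137.922°.
Rainbow angle = 180° − D_min = 42.078°.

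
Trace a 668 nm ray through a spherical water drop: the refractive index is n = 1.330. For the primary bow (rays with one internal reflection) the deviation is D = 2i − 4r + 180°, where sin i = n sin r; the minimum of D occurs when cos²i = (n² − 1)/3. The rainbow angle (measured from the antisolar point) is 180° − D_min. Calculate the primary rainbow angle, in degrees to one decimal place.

cos²i = (1.76890 − 1)/3 = 0.25630; i = arccos(0.50626) = 59.585°.
sin r = sin 59.585°/1.330 = 0.64841; r = 40.422°.
D_min = 2·59.585° − 4·40.422° + 180° = 137.484°.
Rainbow angle = 180° − D_min = 42.516°.

42.5°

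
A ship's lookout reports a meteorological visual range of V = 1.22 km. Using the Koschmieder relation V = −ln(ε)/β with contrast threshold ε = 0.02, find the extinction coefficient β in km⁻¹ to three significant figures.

β = −ln(0.02) / V = 3.912 / 1.22 = 3.2066 km⁻¹.

3.21 km⁻¹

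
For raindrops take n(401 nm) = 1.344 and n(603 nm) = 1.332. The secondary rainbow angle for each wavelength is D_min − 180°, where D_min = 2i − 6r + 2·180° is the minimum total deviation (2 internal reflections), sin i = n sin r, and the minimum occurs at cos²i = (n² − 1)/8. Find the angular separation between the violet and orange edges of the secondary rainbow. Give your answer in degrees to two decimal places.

3.10°

At 401 nm (n = 1.344): cos²i = 0.10079 → i = 71.490°, r = 44.874°, D_min = 233.733°, rainbow angle = 53.733°.
At 603 nm (n = 1.332): cos²i = 0.09678 → i = 71.875°, r = 45.520°, D_min = 230.628°, rainbow angle = 50.628°.
Angular width = |53.733° − 50.628°| = 3.104°.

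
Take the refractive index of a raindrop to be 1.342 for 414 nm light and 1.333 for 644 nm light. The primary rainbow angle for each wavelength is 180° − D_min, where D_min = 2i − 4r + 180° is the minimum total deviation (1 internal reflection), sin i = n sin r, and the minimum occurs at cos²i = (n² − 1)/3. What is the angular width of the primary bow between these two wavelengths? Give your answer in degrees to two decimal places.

1.29°

At 414 nm (n = 1.342): cos²i = 0.26699 → i = 58.888°, r = 39.641°, D_min = 139.213°, rainbow angle = 40.787°.
At 644 nm (n = 1.333): cos²i = 0.25896 → i = 59.410°, r = 40.225°, D_min = 137.922°, rainbow angle = 42.078°.
Angular width = |40.787° − 42.078°| = 1.291°.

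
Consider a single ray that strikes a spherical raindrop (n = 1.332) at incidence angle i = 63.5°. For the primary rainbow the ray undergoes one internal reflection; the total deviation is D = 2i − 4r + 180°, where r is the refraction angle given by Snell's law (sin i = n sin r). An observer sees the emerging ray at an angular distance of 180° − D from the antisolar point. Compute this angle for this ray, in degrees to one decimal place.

41.8°

sin r = sin 63.5° / 1.332 = 0.8949/1.332 = 0.6719; r = 42.21°.
D = 2·63.5° − 4·42.21° + 180° = 127.00° − 168.85° + 180° = 138.15°.
Angle from antisolar point = 180° − D = 41.85°.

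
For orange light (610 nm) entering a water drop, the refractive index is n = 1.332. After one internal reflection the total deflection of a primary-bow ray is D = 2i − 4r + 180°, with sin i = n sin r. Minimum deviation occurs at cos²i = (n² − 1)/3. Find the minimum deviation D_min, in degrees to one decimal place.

cos²i = (1.77422 − 1)/3 = 0.25807; i = arccos(0.50801) = 59.469°.
sin r = sin 59.469°/1.332 = 0.64666; r = 40.290°.
D_min = 2·59.469° − 4·40.290° + 180° = 137.776°.

137.8°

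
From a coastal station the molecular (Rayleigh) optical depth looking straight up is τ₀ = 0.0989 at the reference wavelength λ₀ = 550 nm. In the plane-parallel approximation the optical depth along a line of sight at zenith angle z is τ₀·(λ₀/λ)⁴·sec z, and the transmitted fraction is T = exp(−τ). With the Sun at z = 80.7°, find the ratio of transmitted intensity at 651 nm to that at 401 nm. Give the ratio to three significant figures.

6.39

Airmass: sec 80.7° = 6.1880.
τ(651 nm) = 0.0989 × (550/651)⁴ × 6.1880 = 0.0989 × 0.5095 × 6.1880 = 0.3118.
τ(401 nm) = 0.0989 × (550/401)⁴ × 6.1880 = 0.0989 × 3.5389 × 6.1880 = 2.1658.
T(651)/T(401) = exp(τ_B − τ_A) = exp(1.8540) = 6.3853.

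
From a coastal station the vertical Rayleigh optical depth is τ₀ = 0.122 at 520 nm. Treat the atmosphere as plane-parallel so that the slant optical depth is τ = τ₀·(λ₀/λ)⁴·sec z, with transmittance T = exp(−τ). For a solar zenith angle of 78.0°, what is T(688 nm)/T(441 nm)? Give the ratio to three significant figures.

Airmass: sec 78.0° = 4.8097.
τ(688 nm) = 0.122 × (520/688)⁴ × 4.8097 = 0.122 × 0.3263 × 4.8097 = 0.1915.
τ(441 nm) = 0.122 × (520/441)⁴ × 4.8097 = 0.122 × 1.9331 × 4.8097 = 1.1343.
T(688)/T(441) = exp(τ_B − τ_A) = exp(0.9428) = 2.5673.

2.57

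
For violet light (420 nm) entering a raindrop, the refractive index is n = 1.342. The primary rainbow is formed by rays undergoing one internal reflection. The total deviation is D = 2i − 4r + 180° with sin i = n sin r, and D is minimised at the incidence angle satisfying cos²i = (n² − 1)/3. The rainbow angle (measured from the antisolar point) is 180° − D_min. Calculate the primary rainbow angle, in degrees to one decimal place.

cos²i = (1.80096 − 1)/3 = 0.26699; i = arccos(0.51671) = 58.888°.
sin r = sin 58.888°/1.342 = 0.63797; r = 39.641°.
D_min = 2·58.888° − 4·39.641° + 180° = 139.213°.
Rainbow angle = 180° − D_min = 40.787°.

40.8°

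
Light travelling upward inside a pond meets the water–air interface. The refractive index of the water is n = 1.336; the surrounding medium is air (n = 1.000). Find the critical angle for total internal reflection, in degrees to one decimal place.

sin θ_c = n_air / n = 1.000 / 1.336 = 0.7485.
θ_c = arcsin(0.7485) = 48.46°.

48.5°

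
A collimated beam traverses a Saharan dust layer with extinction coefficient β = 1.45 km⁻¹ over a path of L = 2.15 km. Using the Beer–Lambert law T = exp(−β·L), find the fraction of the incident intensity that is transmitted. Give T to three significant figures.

0.0443

τ = β·L = 1.45 × 2.15 = 3.1175.
T = exp(−3.1175) = 0.0443.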